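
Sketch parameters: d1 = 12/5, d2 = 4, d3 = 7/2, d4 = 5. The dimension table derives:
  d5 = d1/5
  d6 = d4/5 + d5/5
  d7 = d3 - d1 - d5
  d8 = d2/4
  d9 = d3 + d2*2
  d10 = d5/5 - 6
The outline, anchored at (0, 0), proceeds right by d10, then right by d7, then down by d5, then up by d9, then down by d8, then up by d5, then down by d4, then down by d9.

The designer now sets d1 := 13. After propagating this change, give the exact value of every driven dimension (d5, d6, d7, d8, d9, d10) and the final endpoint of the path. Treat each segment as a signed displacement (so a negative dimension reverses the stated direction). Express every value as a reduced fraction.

Apply edit: d1 := 13
  d5 = d1/5 = 13/5
  d6 = d4/5 + d5/5 = 38/25
  d7 = d3 - d1 - d5 = -121/10
  d8 = d2/4 = 1
  d9 = d3 + d2*2 = 23/2
  d10 = d5/5 - 6 = -137/25
Walk from origin (0, 0):
  seg 1: right by d10 = -137/25 → (-137/25, 0)
  seg 2: right by d7 = -121/10 → (-879/50, 0)
  seg 3: down by d5 = 13/5 → (-879/50, -13/5)
  seg 4: up by d9 = 23/2 → (-879/50, 89/10)
  seg 5: down by d8 = 1 → (-879/50, 79/10)
  seg 6: up by d5 = 13/5 → (-879/50, 21/2)
  seg 7: down by d4 = 5 → (-879/50, 11/2)
  seg 8: down by d9 = 23/2 → (-879/50, -6)

d5 = 13/5
d6 = 38/25
d7 = -121/10
d8 = 1
d9 = 23/2
d10 = -137/25
endpoint = (-879/50, -6)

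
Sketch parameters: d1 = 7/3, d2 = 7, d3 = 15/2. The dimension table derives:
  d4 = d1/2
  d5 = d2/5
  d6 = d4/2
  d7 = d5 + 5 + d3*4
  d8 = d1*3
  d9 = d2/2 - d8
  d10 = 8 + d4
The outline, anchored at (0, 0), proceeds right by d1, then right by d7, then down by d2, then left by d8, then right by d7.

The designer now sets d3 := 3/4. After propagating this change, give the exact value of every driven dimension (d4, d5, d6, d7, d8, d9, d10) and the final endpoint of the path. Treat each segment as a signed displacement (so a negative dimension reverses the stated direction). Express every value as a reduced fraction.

Apply edit: d3 := 3/4
  d4 = d1/2 = 7/6
  d5 = d2/5 = 7/5
  d6 = d4/2 = 7/12
  d7 = d5 + 5 + d3*4 = 47/5
  d8 = d1*3 = 7
  d9 = d2/2 - d8 = -7/2
  d10 = 8 + d4 = 55/6
Walk from origin (0, 0):
  seg 1: right by d1 = 7/3 → (7/3, 0)
  seg 2: right by d7 = 47/5 → (176/15, 0)
  seg 3: down by d2 = 7 → (176/15, -7)
  seg 4: left by d8 = 7 → (71/15, -7)
  seg 5: right by d7 = 47/5 → (212/15, -7)

d4 = 7/6
d5 = 7/5
d6 = 7/12
d7 = 47/5
d8 = 7
d9 = -7/2
d10 = 55/6
endpoint = (212/15, -7)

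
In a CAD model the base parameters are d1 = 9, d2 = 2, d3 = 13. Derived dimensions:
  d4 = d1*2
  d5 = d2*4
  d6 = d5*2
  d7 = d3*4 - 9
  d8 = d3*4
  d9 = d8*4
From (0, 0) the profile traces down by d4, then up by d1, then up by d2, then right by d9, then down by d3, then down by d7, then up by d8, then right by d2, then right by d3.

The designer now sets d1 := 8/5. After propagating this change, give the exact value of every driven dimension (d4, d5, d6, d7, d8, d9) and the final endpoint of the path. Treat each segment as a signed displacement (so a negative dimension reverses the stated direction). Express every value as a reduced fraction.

Apply edit: d1 := 8/5
  d4 = d1*2 = 16/5
  d5 = d2*4 = 8
  d6 = d5*2 = 16
  d7 = d3*4 - 9 = 43
  d8 = d3*4 = 52
  d9 = d8*4 = 208
Walk from origin (0, 0):
  seg 1: down by d4 = 16/5 → (0, -16/5)
  seg 2: up by d1 = 8/5 → (0, -8/5)
  seg 3: up by d2 = 2 → (0, 2/5)
  seg 4: right by d9 = 208 → (208, 2/5)
  seg 5: down by d3 = 13 → (208, -63/5)
  seg 6: down by d7 = 43 → (208, -278/5)
  seg 7: up by d8 = 52 → (208, -18/5)
  seg 8: right by d2 = 2 → (210, -18/5)
  seg 9: right by d3 = 13 → (223, -18/5)

d4 = 16/5
d5 = 8
d6 = 16
d7 = 43
d8 = 52
d9 = 208
endpoint = (223, -18/5)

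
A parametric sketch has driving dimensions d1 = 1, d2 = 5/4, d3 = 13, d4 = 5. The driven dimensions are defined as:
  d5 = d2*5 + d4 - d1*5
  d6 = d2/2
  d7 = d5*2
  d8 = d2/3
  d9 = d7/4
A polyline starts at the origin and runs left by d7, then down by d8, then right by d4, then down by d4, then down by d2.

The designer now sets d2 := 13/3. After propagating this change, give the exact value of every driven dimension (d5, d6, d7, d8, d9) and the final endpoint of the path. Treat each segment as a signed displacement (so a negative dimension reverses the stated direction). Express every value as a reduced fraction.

d5 = 65/3
d6 = 13/6
d7 = 130/3
d8 = 13/9
d9 = 65/6
endpoint = (-115/3, -97/9)

Apply edit: d2 := 13/3
  d5 = d2*5 + d4 - d1*5 = 65/3
  d6 = d2/2 = 13/6
  d7 = d5*2 = 130/3
  d8 = d2/3 = 13/9
  d9 = d7/4 = 65/6
Walk from origin (0, 0):
  seg 1: left by d7 = 130/3 → (-130/3, 0)
  seg 2: down by d8 = 13/9 → (-130/3, -13/9)
  seg 3: right by d4 = 5 → (-115/3, -13/9)
  seg 4: down by d4 = 5 → (-115/3, -58/9)
  seg 5: down by d2 = 13/3 → (-115/3, -97/9)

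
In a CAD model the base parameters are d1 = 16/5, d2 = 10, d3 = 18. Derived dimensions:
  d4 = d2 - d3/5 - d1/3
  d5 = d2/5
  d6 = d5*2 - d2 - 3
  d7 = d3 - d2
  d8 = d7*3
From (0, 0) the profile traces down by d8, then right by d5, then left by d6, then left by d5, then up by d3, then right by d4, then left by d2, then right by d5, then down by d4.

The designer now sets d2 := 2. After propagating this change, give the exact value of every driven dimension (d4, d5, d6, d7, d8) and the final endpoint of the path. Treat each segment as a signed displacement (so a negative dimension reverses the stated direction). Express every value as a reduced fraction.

d4 = -8/3
d5 = 2/5
d6 = -21/5
d7 = 16
d8 = 48
endpoint = (-1/15, -82/3)

Apply edit: d2 := 2
  d4 = d2 - d3/5 - d1/3 = -8/3
  d5 = d2/5 = 2/5
  d6 = d5*2 - d2 - 3 = -21/5
  d7 = d3 - d2 = 16
  d8 = d7*3 = 48
Walk from origin (0, 0):
  seg 1: down by d8 = 48 → (0, -48)
  seg 2: right by d5 = 2/5 → (2/5, -48)
  seg 3: left by d6 = -21/5 → (23/5, -48)
  seg 4: left by d5 = 2/5 → (21/5, -48)
  seg 5: up by d3 = 18 → (21/5, -30)
  seg 6: right by d4 = -8/3 → (23/15, -30)
  seg 7: left by d2 = 2 → (-7/15, -30)
  seg 8: right by d5 = 2/5 → (-1/15, -30)
  seg 9: down by d4 = -8/3 → (-1/15, -82/3)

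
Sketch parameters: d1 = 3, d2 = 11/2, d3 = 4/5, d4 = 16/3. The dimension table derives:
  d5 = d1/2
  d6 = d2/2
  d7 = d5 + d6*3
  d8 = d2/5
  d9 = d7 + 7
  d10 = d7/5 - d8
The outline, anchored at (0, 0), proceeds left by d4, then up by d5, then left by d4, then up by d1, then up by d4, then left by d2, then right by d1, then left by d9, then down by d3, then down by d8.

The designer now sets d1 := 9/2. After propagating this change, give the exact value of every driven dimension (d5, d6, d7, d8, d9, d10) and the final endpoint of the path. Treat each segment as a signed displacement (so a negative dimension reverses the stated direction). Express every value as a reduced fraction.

d5 = 9/4
d6 = 11/4
d7 = 21/2
d8 = 11/10
d9 = 35/2
d10 = 1
endpoint = (-175/6, 611/60)

Apply edit: d1 := 9/2
  d5 = d1/2 = 9/4
  d6 = d2/2 = 11/4
  d7 = d5 + d6*3 = 21/2
  d8 = d2/5 = 11/10
  d9 = d7 + 7 = 35/2
  d10 = d7/5 - d8 = 1
Walk from origin (0, 0):
  seg 1: left by d4 = 16/3 → (-16/3, 0)
  seg 2: up by d5 = 9/4 → (-16/3, 9/4)
  seg 3: left by d4 = 16/3 → (-32/3, 9/4)
  seg 4: up by d1 = 9/2 → (-32/3, 27/4)
  seg 5: up by d4 = 16/3 → (-32/3, 145/12)
  seg 6: left by d2 = 11/2 → (-97/6, 145/12)
  seg 7: right by d1 = 9/2 → (-35/3, 145/12)
  seg 8: left by d9 = 35/2 → (-175/6, 145/12)
  seg 9: down by d3 = 4/5 → (-175/6, 677/60)
  seg 10: down by d8 = 11/10 → (-175/6, 611/60)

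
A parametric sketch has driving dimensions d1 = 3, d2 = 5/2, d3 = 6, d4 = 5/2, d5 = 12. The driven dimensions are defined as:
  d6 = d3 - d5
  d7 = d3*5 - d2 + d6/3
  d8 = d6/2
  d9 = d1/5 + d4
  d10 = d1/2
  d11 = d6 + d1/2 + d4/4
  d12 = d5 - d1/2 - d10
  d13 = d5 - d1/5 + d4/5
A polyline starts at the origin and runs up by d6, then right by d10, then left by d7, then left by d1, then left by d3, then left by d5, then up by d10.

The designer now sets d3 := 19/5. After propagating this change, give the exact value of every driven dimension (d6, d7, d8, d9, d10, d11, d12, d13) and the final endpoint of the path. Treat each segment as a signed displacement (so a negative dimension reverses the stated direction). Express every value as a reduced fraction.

Apply edit: d3 := 19/5
  d6 = d3 - d5 = -41/5
  d7 = d3*5 - d2 + d6/3 = 413/30
  d8 = d6/2 = -41/10
  d9 = d1/5 + d4 = 31/10
  d10 = d1/2 = 3/2
  d11 = d6 + d1/2 + d4/4 = -243/40
  d12 = d5 - d1/2 - d10 = 9
  d13 = d5 - d1/5 + d4/5 = 119/10
Walk from origin (0, 0):
  seg 1: up by d6 = -41/5 → (0, -41/5)
  seg 2: right by d10 = 3/2 → (3/2, -41/5)
  seg 3: left by d7 = 413/30 → (-184/15, -41/5)
  seg 4: left by d1 = 3 → (-229/15, -41/5)
  seg 5: left by d3 = 19/5 → (-286/15, -41/5)
  seg 6: left by d5 = 12 → (-466/15, -41/5)
  seg 7: up by d10 = 3/2 → (-466/15, -67/10)

d6 = -41/5
d7 = 413/30
d8 = -41/10
d9 = 31/10
d10 = 3/2
d11 = -243/40
d12 = 9
d13 = 119/10
endpoint = (-466/15, -67/10)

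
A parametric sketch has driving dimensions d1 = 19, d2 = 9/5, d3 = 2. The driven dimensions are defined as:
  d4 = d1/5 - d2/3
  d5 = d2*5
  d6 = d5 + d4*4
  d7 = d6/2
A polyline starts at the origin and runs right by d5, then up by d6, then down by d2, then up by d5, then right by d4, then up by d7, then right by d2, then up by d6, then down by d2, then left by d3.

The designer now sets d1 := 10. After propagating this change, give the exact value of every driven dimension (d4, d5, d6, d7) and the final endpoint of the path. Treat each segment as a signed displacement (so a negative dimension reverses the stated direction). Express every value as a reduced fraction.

Apply edit: d1 := 10
  d4 = d1/5 - d2/3 = 7/5
  d5 = d2*5 = 9
  d6 = d5 + d4*4 = 73/5
  d7 = d6/2 = 73/10
Walk from origin (0, 0):
  seg 1: right by d5 = 9 → (9, 0)
  seg 2: up by d6 = 73/5 → (9, 73/5)
  seg 3: down by d2 = 9/5 → (9, 64/5)
  seg 4: up by d5 = 9 → (9, 109/5)
  seg 5: right by d4 = 7/5 → (52/5, 109/5)
  seg 6: up by d7 = 73/10 → (52/5, 291/10)
  seg 7: right by d2 = 9/5 → (61/5, 291/10)
  seg 8: up by d6 = 73/5 → (61/5, 437/10)
  seg 9: down by d2 = 9/5 → (61/5, 419/10)
  seg 10: left by d3 = 2 → (51/5, 419/10)

d4 = 7/5
d5 = 9
d6 = 73/5
d7 = 73/10
endpoint = (51/5, 419/10)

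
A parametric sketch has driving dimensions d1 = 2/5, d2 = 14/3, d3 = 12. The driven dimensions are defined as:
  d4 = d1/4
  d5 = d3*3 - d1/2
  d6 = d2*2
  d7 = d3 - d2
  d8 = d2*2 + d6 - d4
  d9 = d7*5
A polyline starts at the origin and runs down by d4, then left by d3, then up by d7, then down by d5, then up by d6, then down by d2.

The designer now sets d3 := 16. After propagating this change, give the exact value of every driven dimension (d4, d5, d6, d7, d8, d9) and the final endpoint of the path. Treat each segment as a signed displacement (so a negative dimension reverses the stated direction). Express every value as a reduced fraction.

Apply edit: d3 := 16
  d4 = d1/4 = 1/10
  d5 = d3*3 - d1/2 = 239/5
  d6 = d2*2 = 28/3
  d7 = d3 - d2 = 34/3
  d8 = d2*2 + d6 - d4 = 557/30
  d9 = d7*5 = 170/3
Walk from origin (0, 0):
  seg 1: down by d4 = 1/10 → (0, -1/10)
  seg 2: left by d3 = 16 → (-16, -1/10)
  seg 3: up by d7 = 34/3 → (-16, 337/30)
  seg 4: down by d5 = 239/5 → (-16, -1097/30)
  seg 5: up by d6 = 28/3 → (-16, -817/30)
  seg 6: down by d2 = 14/3 → (-16, -319/10)

d4 = 1/10
d5 = 239/5
d6 = 28/3
d7 = 34/3
d8 = 557/30
d9 = 170/3
endpoint = (-16, -319/10)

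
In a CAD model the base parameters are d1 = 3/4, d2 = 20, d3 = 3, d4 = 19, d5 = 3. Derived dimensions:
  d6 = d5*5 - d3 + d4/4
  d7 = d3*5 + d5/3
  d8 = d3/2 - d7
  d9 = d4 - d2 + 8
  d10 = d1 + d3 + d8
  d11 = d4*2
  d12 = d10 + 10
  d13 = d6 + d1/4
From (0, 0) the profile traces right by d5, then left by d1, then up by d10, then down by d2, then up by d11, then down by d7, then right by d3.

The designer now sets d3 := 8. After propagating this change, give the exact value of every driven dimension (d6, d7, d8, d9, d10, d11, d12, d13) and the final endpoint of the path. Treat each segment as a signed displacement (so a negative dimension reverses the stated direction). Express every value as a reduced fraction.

d6 = 47/4
d7 = 41
d8 = -37
d9 = 7
d10 = -113/4
d11 = 38
d12 = -73/4
d13 = 191/16
endpoint = (41/4, -205/4)

Apply edit: d3 := 8
  d6 = d5*5 - d3 + d4/4 = 47/4
  d7 = d3*5 + d5/3 = 41
  d8 = d3/2 - d7 = -37
  d9 = d4 - d2 + 8 = 7
  d10 = d1 + d3 + d8 = -113/4
  d11 = d4*2 = 38
  d12 = d10 + 10 = -73/4
  d13 = d6 + d1/4 = 191/16
Walk from origin (0, 0):
  seg 1: right by d5 = 3 → (3, 0)
  seg 2: left by d1 = 3/4 → (9/4, 0)
  seg 3: up by d10 = -113/4 → (9/4, -113/4)
  seg 4: down by d2 = 20 → (9/4, -193/4)
  seg 5: up by d11 = 38 → (9/4, -41/4)
  seg 6: down by d7 = 41 → (9/4, -205/4)
  seg 7: right by d3 = 8 → (41/4, -205/4)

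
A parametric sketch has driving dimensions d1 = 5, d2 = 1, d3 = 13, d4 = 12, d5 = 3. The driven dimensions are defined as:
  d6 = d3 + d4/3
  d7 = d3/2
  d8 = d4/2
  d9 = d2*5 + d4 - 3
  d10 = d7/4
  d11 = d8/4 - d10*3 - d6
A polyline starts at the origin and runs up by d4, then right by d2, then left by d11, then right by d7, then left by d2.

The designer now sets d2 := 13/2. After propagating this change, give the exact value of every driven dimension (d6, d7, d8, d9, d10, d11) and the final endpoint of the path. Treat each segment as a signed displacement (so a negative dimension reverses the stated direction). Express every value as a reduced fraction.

d6 = 17
d7 = 13/2
d8 = 6
d9 = 83/2
d10 = 13/8
d11 = -163/8
endpoint = (215/8, 12)

Apply edit: d2 := 13/2
  d6 = d3 + d4/3 = 17
  d7 = d3/2 = 13/2
  d8 = d4/2 = 6
  d9 = d2*5 + d4 - 3 = 83/2
  d10 = d7/4 = 13/8
  d11 = d8/4 - d10*3 - d6 = -163/8
Walk from origin (0, 0):
  seg 1: up by d4 = 12 → (0, 12)
  seg 2: right by d2 = 13/2 → (13/2, 12)
  seg 3: left by d11 = -163/8 → (215/8, 12)
  seg 4: right by d7 = 13/2 → (267/8, 12)
  seg 5: left by d2 = 13/2 → (215/8, 12)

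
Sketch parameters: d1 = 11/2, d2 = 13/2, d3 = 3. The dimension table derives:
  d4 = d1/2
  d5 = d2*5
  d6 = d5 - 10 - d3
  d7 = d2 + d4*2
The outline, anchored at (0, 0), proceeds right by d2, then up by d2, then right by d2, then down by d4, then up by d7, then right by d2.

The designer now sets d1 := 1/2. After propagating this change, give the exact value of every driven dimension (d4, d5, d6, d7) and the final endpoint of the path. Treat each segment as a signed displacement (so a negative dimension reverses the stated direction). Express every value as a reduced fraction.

d4 = 1/4
d5 = 65/2
d6 = 39/2
d7 = 7
endpoint = (39/2, 53/4)

Apply edit: d1 := 1/2
  d4 = d1/2 = 1/4
  d5 = d2*5 = 65/2
  d6 = d5 - 10 - d3 = 39/2
  d7 = d2 + d4*2 = 7
Walk from origin (0, 0):
  seg 1: right by d2 = 13/2 → (13/2, 0)
  seg 2: up by d2 = 13/2 → (13/2, 13/2)
  seg 3: right by d2 = 13/2 → (13, 13/2)
  seg 4: down by d4 = 1/4 → (13, 25/4)
  seg 5: up by d7 = 7 → (13, 53/4)
  seg 6: right by d2 = 13/2 → (39/2, 53/4)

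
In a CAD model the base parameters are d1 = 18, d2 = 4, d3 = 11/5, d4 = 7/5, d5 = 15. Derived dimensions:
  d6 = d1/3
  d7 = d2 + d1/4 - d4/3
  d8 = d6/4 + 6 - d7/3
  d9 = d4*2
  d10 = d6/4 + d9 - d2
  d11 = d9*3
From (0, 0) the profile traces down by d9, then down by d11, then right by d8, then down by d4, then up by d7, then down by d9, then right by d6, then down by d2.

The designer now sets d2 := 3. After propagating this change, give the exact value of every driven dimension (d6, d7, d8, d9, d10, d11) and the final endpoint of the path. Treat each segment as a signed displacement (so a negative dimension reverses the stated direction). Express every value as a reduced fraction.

d6 = 6
d7 = 211/30
d8 = 232/45
d9 = 14/5
d10 = 13/10
d11 = 42/5
endpoint = (502/45, -341/30)

Apply edit: d2 := 3
  d6 = d1/3 = 6
  d7 = d2 + d1/4 - d4/3 = 211/30
  d8 = d6/4 + 6 - d7/3 = 232/45
  d9 = d4*2 = 14/5
  d10 = d6/4 + d9 - d2 = 13/10
  d11 = d9*3 = 42/5
Walk from origin (0, 0):
  seg 1: down by d9 = 14/5 → (0, -14/5)
  seg 2: down by d11 = 42/5 → (0, -56/5)
  seg 3: right by d8 = 232/45 → (232/45, -56/5)
  seg 4: down by d4 = 7/5 → (232/45, -63/5)
  seg 5: up by d7 = 211/30 → (232/45, -167/30)
  seg 6: down by d9 = 14/5 → (232/45, -251/30)
  seg 7: right by d6 = 6 → (502/45, -251/30)
  seg 8: down by d2 = 3 → (502/45, -341/30)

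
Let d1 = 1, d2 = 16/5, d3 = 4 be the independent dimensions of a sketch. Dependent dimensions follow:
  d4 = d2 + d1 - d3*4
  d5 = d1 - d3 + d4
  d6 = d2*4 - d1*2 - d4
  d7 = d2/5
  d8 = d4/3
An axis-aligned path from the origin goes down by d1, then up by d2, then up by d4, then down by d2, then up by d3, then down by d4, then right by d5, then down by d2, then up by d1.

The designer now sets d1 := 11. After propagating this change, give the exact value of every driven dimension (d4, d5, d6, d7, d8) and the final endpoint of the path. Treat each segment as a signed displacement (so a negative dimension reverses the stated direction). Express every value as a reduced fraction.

d4 = -9/5
d5 = 26/5
d6 = -37/5
d7 = 16/25
d8 = -3/5
endpoint = (26/5, 4/5)

Apply edit: d1 := 11
  d4 = d2 + d1 - d3*4 = -9/5
  d5 = d1 - d3 + d4 = 26/5
  d6 = d2*4 - d1*2 - d4 = -37/5
  d7 = d2/5 = 16/25
  d8 = d4/3 = -3/5
Walk from origin (0, 0):
  seg 1: down by d1 = 11 → (0, -11)
  seg 2: up by d2 = 16/5 → (0, -39/5)
  seg 3: up by d4 = -9/5 → (0, -48/5)
  seg 4: down by d2 = 16/5 → (0, -64/5)
  seg 5: up by d3 = 4 → (0, -44/5)
  seg 6: down by d4 = -9/5 → (0, -7)
  seg 7: right by d5 = 26/5 → (26/5, -7)
  seg 8: down by d2 = 16/5 → (26/5, -51/5)
  seg 9: up by d1 = 11 → (26/5, 4/5)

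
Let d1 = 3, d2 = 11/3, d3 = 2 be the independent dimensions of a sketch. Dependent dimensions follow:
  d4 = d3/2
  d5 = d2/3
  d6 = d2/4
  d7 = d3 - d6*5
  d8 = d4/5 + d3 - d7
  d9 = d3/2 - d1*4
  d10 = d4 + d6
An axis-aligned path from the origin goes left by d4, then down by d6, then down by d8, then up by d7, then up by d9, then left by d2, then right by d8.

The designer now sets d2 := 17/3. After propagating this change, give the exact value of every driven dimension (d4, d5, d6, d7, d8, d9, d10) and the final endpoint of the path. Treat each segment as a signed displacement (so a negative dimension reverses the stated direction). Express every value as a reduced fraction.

Apply edit: d2 := 17/3
  d4 = d3/2 = 1
  d5 = d2/3 = 17/9
  d6 = d2/4 = 17/12
  d7 = d3 - d6*5 = -61/12
  d8 = d4/5 + d3 - d7 = 437/60
  d9 = d3/2 - d1*4 = -11
  d10 = d4 + d6 = 29/12
Walk from origin (0, 0):
  seg 1: left by d4 = 1 → (-1, 0)
  seg 2: down by d6 = 17/12 → (-1, -17/12)
  seg 3: down by d8 = 437/60 → (-1, -87/10)
  seg 4: up by d7 = -61/12 → (-1, -827/60)
  seg 5: up by d9 = -11 → (-1, -1487/60)
  seg 6: left by d2 = 17/3 → (-20/3, -1487/60)
  seg 7: right by d8 = 437/60 → (37/60, -1487/60)

d4 = 1
d5 = 17/9
d6 = 17/12
d7 = -61/12
d8 = 437/60
d9 = -11
d10 = 29/12
endpoint = (37/60, -1487/60)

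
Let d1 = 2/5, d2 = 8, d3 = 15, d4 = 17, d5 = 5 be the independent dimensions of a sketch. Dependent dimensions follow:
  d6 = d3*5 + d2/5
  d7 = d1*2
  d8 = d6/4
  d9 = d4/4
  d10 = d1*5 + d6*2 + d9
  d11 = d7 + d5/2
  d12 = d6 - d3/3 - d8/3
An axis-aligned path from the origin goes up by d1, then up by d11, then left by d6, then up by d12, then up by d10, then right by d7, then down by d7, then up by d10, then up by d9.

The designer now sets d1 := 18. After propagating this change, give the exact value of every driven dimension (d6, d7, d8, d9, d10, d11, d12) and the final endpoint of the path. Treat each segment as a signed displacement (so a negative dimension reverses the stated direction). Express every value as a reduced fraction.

d6 = 383/5
d7 = 36
d8 = 383/20
d9 = 17/4
d10 = 4949/20
d11 = 77/2
d12 = 3913/60
endpoint = (-203/5, 8773/15)

Apply edit: d1 := 18
  d6 = d3*5 + d2/5 = 383/5
  d7 = d1*2 = 36
  d8 = d6/4 = 383/20
  d9 = d4/4 = 17/4
  d10 = d1*5 + d6*2 + d9 = 4949/20
  d11 = d7 + d5/2 = 77/2
  d12 = d6 - d3/3 - d8/3 = 3913/60
Walk from origin (0, 0):
  seg 1: up by d1 = 18 → (0, 18)
  seg 2: up by d11 = 77/2 → (0, 113/2)
  seg 3: left by d6 = 383/5 → (-383/5, 113/2)
  seg 4: up by d12 = 3913/60 → (-383/5, 7303/60)
  seg 5: up by d10 = 4949/20 → (-383/5, 2215/6)
  seg 6: right by d7 = 36 → (-203/5, 2215/6)
  seg 7: down by d7 = 36 → (-203/5, 1999/6)
  seg 8: up by d10 = 4949/20 → (-203/5, 34837/60)
  seg 9: up by d9 = 17/4 → (-203/5, 8773/15)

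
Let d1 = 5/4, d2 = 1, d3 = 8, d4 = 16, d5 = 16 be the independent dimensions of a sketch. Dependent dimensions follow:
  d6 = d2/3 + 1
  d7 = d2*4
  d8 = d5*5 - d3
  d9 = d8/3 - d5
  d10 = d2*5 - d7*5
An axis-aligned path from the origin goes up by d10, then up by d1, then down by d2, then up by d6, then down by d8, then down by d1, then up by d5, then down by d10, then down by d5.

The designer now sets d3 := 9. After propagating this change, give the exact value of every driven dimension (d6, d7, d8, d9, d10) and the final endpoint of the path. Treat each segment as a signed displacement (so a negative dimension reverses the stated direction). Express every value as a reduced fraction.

d6 = 4/3
d7 = 4
d8 = 71
d9 = 23/3
d10 = -15
endpoint = (0, -212/3)

Apply edit: d3 := 9
  d6 = d2/3 + 1 = 4/3
  d7 = d2*4 = 4
  d8 = d5*5 - d3 = 71
  d9 = d8/3 - d5 = 23/3
  d10 = d2*5 - d7*5 = -15
Walk from origin (0, 0):
  seg 1: up by d10 = -15 → (0, -15)
  seg 2: up by d1 = 5/4 → (0, -55/4)
  seg 3: down by d2 = 1 → (0, -59/4)
  seg 4: up by d6 = 4/3 → (0, -161/12)
  seg 5: down by d8 = 71 → (0, -1013/12)
  seg 6: down by d1 = 5/4 → (0, -257/3)
  seg 7: up by d5 = 16 → (0, -209/3)
  seg 8: down by d10 = -15 → (0, -164/3)
  seg 9: down by d5 = 16 → (0, -212/3)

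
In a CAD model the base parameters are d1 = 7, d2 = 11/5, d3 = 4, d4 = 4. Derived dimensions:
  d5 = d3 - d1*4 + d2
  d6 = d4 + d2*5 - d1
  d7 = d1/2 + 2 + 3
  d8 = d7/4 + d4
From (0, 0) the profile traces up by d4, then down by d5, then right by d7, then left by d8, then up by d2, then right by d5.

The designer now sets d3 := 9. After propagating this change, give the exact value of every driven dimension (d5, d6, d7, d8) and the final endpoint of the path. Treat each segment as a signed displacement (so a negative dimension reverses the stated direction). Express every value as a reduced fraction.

Apply edit: d3 := 9
  d5 = d3 - d1*4 + d2 = -84/5
  d6 = d4 + d2*5 - d1 = 8
  d7 = d1/2 + 2 + 3 = 17/2
  d8 = d7/4 + d4 = 49/8
Walk from origin (0, 0):
  seg 1: up by d4 = 4 → (0, 4)
  seg 2: down by d5 = -84/5 → (0, 104/5)
  seg 3: right by d7 = 17/2 → (17/2, 104/5)
  seg 4: left by d8 = 49/8 → (19/8, 104/5)
  seg 5: up by d2 = 11/5 → (19/8, 23)
  seg 6: right by d5 = -84/5 → (-577/40, 23)

d5 = -84/5
d6 = 8
d7 = 17/2
d8 = 49/8
endpoint = (-577/40, 23)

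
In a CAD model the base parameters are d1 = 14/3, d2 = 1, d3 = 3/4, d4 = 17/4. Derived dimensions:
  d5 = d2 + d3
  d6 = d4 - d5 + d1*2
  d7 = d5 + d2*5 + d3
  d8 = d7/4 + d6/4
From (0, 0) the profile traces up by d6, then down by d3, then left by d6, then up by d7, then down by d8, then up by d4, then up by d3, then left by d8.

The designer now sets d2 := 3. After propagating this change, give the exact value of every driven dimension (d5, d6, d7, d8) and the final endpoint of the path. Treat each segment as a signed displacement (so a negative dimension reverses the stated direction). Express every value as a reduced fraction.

Apply edit: d2 := 3
  d5 = d2 + d3 = 15/4
  d6 = d4 - d5 + d1*2 = 59/6
  d7 = d5 + d2*5 + d3 = 39/2
  d8 = d7/4 + d6/4 = 22/3
Walk from origin (0, 0):
  seg 1: up by d6 = 59/6 → (0, 59/6)
  seg 2: down by d3 = 3/4 → (0, 109/12)
  seg 3: left by d6 = 59/6 → (-59/6, 109/12)
  seg 4: up by d7 = 39/2 → (-59/6, 343/12)
  seg 5: down by d8 = 22/3 → (-59/6, 85/4)
  seg 6: up by d4 = 17/4 → (-59/6, 51/2)
  seg 7: up by d3 = 3/4 → (-59/6, 105/4)
  seg 8: left by d8 = 22/3 → (-103/6, 105/4)

d5 = 15/4
d6 = 59/6
d7 = 39/2
d8 = 22/3
endpoint = (-103/6, 105/4)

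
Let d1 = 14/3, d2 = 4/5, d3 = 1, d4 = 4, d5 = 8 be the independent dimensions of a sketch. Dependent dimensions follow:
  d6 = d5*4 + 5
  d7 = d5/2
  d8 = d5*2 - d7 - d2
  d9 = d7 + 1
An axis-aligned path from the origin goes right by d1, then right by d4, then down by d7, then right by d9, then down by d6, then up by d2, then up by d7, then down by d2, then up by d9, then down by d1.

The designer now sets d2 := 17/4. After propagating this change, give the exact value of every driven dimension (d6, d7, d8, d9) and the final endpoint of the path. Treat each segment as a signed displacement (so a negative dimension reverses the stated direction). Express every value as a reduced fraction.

d6 = 37
d7 = 4
d8 = 31/4
d9 = 5
endpoint = (41/3, -110/3)

Apply edit: d2 := 17/4
  d6 = d5*4 + 5 = 37
  d7 = d5/2 = 4
  d8 = d5*2 - d7 - d2 = 31/4
  d9 = d7 + 1 = 5
Walk from origin (0, 0):
  seg 1: right by d1 = 14/3 → (14/3, 0)
  seg 2: right by d4 = 4 → (26/3, 0)
  seg 3: down by d7 = 4 → (26/3, -4)
  seg 4: right by d9 = 5 → (41/3, -4)
  seg 5: down by d6 = 37 → (41/3, -41)
  seg 6: up by d2 = 17/4 → (41/3, -147/4)
  seg 7: up by d7 = 4 → (41/3, -131/4)
  seg 8: down by d2 = 17/4 → (41/3, -37)
  seg 9: up by d9 = 5 → (41/3, -32)
  seg 10: down by d1 = 14/3 → (41/3, -110/3)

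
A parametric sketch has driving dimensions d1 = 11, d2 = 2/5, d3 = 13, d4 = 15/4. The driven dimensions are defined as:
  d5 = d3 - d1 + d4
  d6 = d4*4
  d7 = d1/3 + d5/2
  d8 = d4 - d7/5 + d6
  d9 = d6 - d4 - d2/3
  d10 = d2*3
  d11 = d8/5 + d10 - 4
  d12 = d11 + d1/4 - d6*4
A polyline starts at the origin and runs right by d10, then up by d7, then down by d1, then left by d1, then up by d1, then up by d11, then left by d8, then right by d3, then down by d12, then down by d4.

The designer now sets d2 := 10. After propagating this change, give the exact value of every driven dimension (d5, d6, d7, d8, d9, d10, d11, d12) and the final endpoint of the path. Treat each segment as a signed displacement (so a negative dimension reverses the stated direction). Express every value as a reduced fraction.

Apply edit: d2 := 10
  d5 = d3 - d1 + d4 = 23/4
  d6 = d4*4 = 15
  d7 = d1/3 + d5/2 = 157/24
  d8 = d4 - d7/5 + d6 = 2093/120
  d9 = d6 - d4 - d2/3 = 95/12
  d10 = d2*3 = 30
  d11 = d8/5 + d10 - 4 = 17693/600
  d12 = d11 + d1/4 - d6*4 = -16657/600
Walk from origin (0, 0):
  seg 1: right by d10 = 30 → (30, 0)
  seg 2: up by d7 = 157/24 → (30, 157/24)
  seg 3: down by d1 = 11 → (30, -107/24)
  seg 4: left by d1 = 11 → (19, -107/24)
  seg 5: up by d1 = 11 → (19, 157/24)
  seg 6: up by d11 = 17693/600 → (19, 3603/100)
  seg 7: left by d8 = 2093/120 → (187/120, 3603/100)
  seg 8: right by d3 = 13 → (1747/120, 3603/100)
  seg 9: down by d12 = -16657/600 → (1747/120, 1531/24)
  seg 10: down by d4 = 15/4 → (1747/120, 1441/24)

d5 = 23/4
d6 = 15
d7 = 157/24
d8 = 2093/120
d9 = 95/12
d10 = 30
d11 = 17693/600
d12 = -16657/600
endpoint = (1747/120, 1441/24)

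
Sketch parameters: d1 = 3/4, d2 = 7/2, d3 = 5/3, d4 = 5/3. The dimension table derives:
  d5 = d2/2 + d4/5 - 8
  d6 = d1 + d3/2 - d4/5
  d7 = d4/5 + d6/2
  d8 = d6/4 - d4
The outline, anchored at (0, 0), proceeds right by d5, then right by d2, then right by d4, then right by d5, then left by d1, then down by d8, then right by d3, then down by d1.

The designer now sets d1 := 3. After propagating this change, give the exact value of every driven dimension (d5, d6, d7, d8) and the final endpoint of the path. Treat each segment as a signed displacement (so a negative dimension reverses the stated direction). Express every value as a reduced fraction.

d5 = -71/12
d6 = 7/2
d7 = 25/12
d8 = -19/24
endpoint = (-8, -53/24)

Apply edit: d1 := 3
  d5 = d2/2 + d4/5 - 8 = -71/12
  d6 = d1 + d3/2 - d4/5 = 7/2
  d7 = d4/5 + d6/2 = 25/12
  d8 = d6/4 - d4 = -19/24
Walk from origin (0, 0):
  seg 1: right by d5 = -71/12 → (-71/12, 0)
  seg 2: right by d2 = 7/2 → (-29/12, 0)
  seg 3: right by d4 = 5/3 → (-3/4, 0)
  seg 4: right by d5 = -71/12 → (-20/3, 0)
  seg 5: left by d1 = 3 → (-29/3, 0)
  seg 6: down by d8 = -19/24 → (-29/3, 19/24)
  seg 7: right by d3 = 5/3 → (-8, 19/24)
  seg 8: down by d1 = 3 → (-8, -53/24)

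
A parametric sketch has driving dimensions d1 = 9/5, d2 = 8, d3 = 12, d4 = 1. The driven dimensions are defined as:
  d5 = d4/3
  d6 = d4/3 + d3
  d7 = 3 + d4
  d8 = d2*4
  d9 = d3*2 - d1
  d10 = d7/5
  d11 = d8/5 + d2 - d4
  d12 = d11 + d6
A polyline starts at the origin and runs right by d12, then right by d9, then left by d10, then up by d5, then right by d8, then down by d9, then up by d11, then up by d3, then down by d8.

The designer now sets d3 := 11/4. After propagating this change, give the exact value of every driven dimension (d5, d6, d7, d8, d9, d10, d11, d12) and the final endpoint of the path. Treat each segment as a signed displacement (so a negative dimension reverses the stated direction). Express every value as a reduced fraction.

Apply edit: d3 := 11/4
  d5 = d4/3 = 1/3
  d6 = d4/3 + d3 = 37/12
  d7 = 3 + d4 = 4
  d8 = d2*4 = 32
  d9 = d3*2 - d1 = 37/10
  d10 = d7/5 = 4/5
  d11 = d8/5 + d2 - d4 = 67/5
  d12 = d11 + d6 = 989/60
Walk from origin (0, 0):
  seg 1: right by d12 = 989/60 → (989/60, 0)
  seg 2: right by d9 = 37/10 → (1211/60, 0)
  seg 3: left by d10 = 4/5 → (1163/60, 0)
  seg 4: up by d5 = 1/3 → (1163/60, 1/3)
  seg 5: right by d8 = 32 → (3083/60, 1/3)
  seg 6: down by d9 = 37/10 → (3083/60, -101/30)
  seg 7: up by d11 = 67/5 → (3083/60, 301/30)
  seg 8: up by d3 = 11/4 → (3083/60, 767/60)
  seg 9: down by d8 = 32 → (3083/60, -1153/60)

d5 = 1/3
d6 = 37/12
d7 = 4
d8 = 32
d9 = 37/10
d10 = 4/5
d11 = 67/5
d12 = 989/60
endpoint = (3083/60, -1153/60)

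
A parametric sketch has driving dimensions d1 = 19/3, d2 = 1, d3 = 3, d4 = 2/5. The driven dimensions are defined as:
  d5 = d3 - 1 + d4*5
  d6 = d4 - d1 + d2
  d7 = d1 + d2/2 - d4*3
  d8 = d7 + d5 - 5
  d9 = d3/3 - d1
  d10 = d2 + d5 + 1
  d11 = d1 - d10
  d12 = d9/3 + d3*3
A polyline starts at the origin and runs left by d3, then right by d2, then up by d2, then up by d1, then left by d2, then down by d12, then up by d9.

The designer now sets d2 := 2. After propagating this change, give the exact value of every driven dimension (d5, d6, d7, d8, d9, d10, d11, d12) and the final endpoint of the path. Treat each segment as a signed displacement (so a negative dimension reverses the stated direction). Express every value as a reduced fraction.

Apply edit: d2 := 2
  d5 = d3 - 1 + d4*5 = 4
  d6 = d4 - d1 + d2 = -59/15
  d7 = d1 + d2/2 - d4*3 = 92/15
  d8 = d7 + d5 - 5 = 77/15
  d9 = d3/3 - d1 = -16/3
  d10 = d2 + d5 + 1 = 7
  d11 = d1 - d10 = -2/3
  d12 = d9/3 + d3*3 = 65/9
Walk from origin (0, 0):
  seg 1: left by d3 = 3 → (-3, 0)
  seg 2: right by d2 = 2 → (-1, 0)
  seg 3: up by d2 = 2 → (-1, 2)
  seg 4: up by d1 = 19/3 → (-1, 25/3)
  seg 5: left by d2 = 2 → (-3, 25/3)
  seg 6: down by d12 = 65/9 → (-3, 10/9)
  seg 7: up by d9 = -16/3 → (-3, -38/9)

d5 = 4
d6 = -59/15
d7 = 92/15
d8 = 77/15
d9 = -16/3
d10 = 7
d11 = -2/3
d12 = 65/9
endpoint = (-3, -38/9)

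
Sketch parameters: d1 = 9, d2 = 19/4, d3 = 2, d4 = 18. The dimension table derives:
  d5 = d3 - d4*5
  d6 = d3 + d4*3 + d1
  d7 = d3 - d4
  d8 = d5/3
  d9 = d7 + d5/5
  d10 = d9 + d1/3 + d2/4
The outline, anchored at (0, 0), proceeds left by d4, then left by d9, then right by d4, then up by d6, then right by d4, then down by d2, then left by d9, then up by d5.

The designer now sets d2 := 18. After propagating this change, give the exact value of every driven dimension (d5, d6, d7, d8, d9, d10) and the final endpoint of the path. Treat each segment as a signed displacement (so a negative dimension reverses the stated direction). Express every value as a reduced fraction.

d5 = -88
d6 = 65
d7 = -16
d8 = -88/3
d9 = -168/5
d10 = -261/10
endpoint = (426/5, -41)

Apply edit: d2 := 18
  d5 = d3 - d4*5 = -88
  d6 = d3 + d4*3 + d1 = 65
  d7 = d3 - d4 = -16
  d8 = d5/3 = -88/3
  d9 = d7 + d5/5 = -168/5
  d10 = d9 + d1/3 + d2/4 = -261/10
Walk from origin (0, 0):
  seg 1: left by d4 = 18 → (-18, 0)
  seg 2: left by d9 = -168/5 → (78/5, 0)
  seg 3: right by d4 = 18 → (168/5, 0)
  seg 4: up by d6 = 65 → (168/5, 65)
  seg 5: right by d4 = 18 → (258/5, 65)
  seg 6: down by d2 = 18 → (258/5, 47)
  seg 7: left by d9 = -168/5 → (426/5, 47)
  seg 8: up by d5 = -88 → (426/5, -41)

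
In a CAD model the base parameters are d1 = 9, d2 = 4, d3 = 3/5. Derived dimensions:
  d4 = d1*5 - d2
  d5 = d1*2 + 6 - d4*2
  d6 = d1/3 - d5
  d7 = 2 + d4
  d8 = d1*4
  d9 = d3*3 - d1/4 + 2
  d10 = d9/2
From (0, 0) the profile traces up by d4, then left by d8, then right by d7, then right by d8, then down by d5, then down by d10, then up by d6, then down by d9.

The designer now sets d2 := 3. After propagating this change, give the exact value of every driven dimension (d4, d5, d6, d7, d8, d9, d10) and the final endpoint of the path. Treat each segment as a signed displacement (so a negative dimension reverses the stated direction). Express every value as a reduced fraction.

d4 = 42
d5 = -60
d6 = 63
d7 = 44
d8 = 36
d9 = 31/20
d10 = 31/40
endpoint = (44, 6507/40)

Apply edit: d2 := 3
  d4 = d1*5 - d2 = 42
  d5 = d1*2 + 6 - d4*2 = -60
  d6 = d1/3 - d5 = 63
  d7 = 2 + d4 = 44
  d8 = d1*4 = 36
  d9 = d3*3 - d1/4 + 2 = 31/20
  d10 = d9/2 = 31/40
Walk from origin (0, 0):
  seg 1: up by d4 = 42 → (0, 42)
  seg 2: left by d8 = 36 → (-36, 42)
  seg 3: right by d7 = 44 → (8, 42)
  seg 4: right by d8 = 36 → (44, 42)
  seg 5: down by d5 = -60 → (44, 102)
  seg 6: down by d10 = 31/40 → (44, 4049/40)
  seg 7: up by d6 = 63 → (44, 6569/40)
  seg 8: down by d9 = 31/20 → (44, 6507/40)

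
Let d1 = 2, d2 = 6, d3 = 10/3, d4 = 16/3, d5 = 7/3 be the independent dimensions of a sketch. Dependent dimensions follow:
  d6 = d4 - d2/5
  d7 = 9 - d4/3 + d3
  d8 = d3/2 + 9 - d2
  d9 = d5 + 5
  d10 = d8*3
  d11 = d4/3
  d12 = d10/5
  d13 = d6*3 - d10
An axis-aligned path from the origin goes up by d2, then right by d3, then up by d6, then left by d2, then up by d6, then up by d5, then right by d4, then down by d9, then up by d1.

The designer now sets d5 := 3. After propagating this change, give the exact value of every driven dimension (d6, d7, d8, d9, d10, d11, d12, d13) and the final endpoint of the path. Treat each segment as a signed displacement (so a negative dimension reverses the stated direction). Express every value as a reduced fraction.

Apply edit: d5 := 3
  d6 = d4 - d2/5 = 62/15
  d7 = 9 - d4/3 + d3 = 95/9
  d8 = d3/2 + 9 - d2 = 14/3
  d9 = d5 + 5 = 8
  d10 = d8*3 = 14
  d11 = d4/3 = 16/9
  d12 = d10/5 = 14/5
  d13 = d6*3 - d10 = -8/5
Walk from origin (0, 0):
  seg 1: up by d2 = 6 → (0, 6)
  seg 2: right by d3 = 10/3 → (10/3, 6)
  seg 3: up by d6 = 62/15 → (10/3, 152/15)
  seg 4: left by d2 = 6 → (-8/3, 152/15)
  seg 5: up by d6 = 62/15 → (-8/3, 214/15)
  seg 6: up by d5 = 3 → (-8/3, 259/15)
  seg 7: right by d4 = 16/3 → (8/3, 259/15)
  seg 8: down by d9 = 8 → (8/3, 139/15)
  seg 9: up by d1 = 2 → (8/3, 169/15)

d6 = 62/15
d7 = 95/9
d8 = 14/3
d9 = 8
d10 = 14
d11 = 16/9
d12 = 14/5
d13 = -8/5
endpoint = (8/3, 169/15)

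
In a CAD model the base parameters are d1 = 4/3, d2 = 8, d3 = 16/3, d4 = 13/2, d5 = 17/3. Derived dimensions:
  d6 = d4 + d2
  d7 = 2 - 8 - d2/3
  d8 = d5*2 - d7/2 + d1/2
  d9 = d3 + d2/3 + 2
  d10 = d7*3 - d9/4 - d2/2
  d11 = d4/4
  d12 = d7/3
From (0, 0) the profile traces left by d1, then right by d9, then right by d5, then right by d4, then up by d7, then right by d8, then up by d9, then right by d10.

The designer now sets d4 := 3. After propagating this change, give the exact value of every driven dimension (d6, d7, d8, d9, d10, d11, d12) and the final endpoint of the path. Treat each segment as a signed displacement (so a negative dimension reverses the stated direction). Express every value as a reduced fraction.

Apply edit: d4 := 3
  d6 = d4 + d2 = 11
  d7 = 2 - 8 - d2/3 = -26/3
  d8 = d5*2 - d7/2 + d1/2 = 49/3
  d9 = d3 + d2/3 + 2 = 10
  d10 = d7*3 - d9/4 - d2/2 = -65/2
  d11 = d4/4 = 3/4
  d12 = d7/3 = -26/9
Walk from origin (0, 0):
  seg 1: left by d1 = 4/3 → (-4/3, 0)
  seg 2: right by d9 = 10 → (26/3, 0)
  seg 3: right by d5 = 17/3 → (43/3, 0)
  seg 4: right by d4 = 3 → (52/3, 0)
  seg 5: up by d7 = -26/3 → (52/3, -26/3)
  seg 6: right by d8 = 49/3 → (101/3, -26/3)
  seg 7: up by d9 = 10 → (101/3, 4/3)
  seg 8: right by d10 = -65/2 → (7/6, 4/3)

d6 = 11
d7 = -26/3
d8 = 49/3
d9 = 10
d10 = -65/2
d11 = 3/4
d12 = -26/9
endpoint = (7/6, 4/3)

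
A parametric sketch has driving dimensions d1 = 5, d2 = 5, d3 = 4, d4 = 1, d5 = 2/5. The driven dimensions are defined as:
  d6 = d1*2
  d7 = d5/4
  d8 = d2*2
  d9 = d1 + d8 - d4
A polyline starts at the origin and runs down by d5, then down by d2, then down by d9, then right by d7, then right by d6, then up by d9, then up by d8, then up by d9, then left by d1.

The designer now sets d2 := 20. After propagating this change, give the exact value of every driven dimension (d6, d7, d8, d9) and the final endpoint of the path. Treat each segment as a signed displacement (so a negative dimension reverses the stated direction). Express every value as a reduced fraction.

Apply edit: d2 := 20
  d6 = d1*2 = 10
  d7 = d5/4 = 1/10
  d8 = d2*2 = 40
  d9 = d1 + d8 - d4 = 44
Walk from origin (0, 0):
  seg 1: down by d5 = 2/5 → (0, -2/5)
  seg 2: down by d2 = 20 → (0, -102/5)
  seg 3: down by d9 = 44 → (0, -322/5)
  seg 4: right by d7 = 1/10 → (1/10, -322/5)
  seg 5: right by d6 = 10 → (101/10, -322/5)
  seg 6: up by d9 = 44 → (101/10, -102/5)
  seg 7: up by d8 = 40 → (101/10, 98/5)
  seg 8: up by d9 = 44 → (101/10, 318/5)
  seg 9: left by d1 = 5 → (51/10, 318/5)

d6 = 10
d7 = 1/10
d8 = 40
d9 = 44
endpoint = (51/10, 318/5)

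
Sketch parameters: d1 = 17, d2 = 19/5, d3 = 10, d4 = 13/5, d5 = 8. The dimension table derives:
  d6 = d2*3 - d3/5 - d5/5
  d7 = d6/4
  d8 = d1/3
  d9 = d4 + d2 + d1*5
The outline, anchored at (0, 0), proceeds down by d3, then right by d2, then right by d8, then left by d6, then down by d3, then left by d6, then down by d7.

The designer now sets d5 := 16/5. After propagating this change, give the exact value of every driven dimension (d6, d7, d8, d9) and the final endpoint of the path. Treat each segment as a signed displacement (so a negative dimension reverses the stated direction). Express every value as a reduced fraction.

d6 = 219/25
d7 = 219/100
d8 = 17/3
d9 = 457/5
endpoint = (-604/75, -2219/100)

Apply edit: d5 := 16/5
  d6 = d2*3 - d3/5 - d5/5 = 219/25
  d7 = d6/4 = 219/100
  d8 = d1/3 = 17/3
  d9 = d4 + d2 + d1*5 = 457/5
Walk from origin (0, 0):
  seg 1: down by d3 = 10 → (0, -10)
  seg 2: right by d2 = 19/5 → (19/5, -10)
  seg 3: right by d8 = 17/3 → (142/15, -10)
  seg 4: left by d6 = 219/25 → (53/75, -10)
  seg 5: down by d3 = 10 → (53/75, -20)
  seg 6: left by d6 = 219/25 → (-604/75, -20)
  seg 7: down by d7 = 219/100 → (-604/75, -2219/100)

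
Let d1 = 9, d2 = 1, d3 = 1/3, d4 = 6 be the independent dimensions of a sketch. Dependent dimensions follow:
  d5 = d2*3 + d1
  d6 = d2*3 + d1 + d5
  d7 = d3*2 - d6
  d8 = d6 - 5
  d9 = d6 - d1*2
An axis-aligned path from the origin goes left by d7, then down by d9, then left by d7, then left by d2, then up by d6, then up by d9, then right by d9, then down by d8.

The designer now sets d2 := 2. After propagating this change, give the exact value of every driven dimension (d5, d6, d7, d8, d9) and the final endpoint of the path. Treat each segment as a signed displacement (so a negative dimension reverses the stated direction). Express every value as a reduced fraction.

Apply edit: d2 := 2
  d5 = d2*3 + d1 = 15
  d6 = d2*3 + d1 + d5 = 30
  d7 = d3*2 - d6 = -88/3
  d8 = d6 - 5 = 25
  d9 = d6 - d1*2 = 12
Walk from origin (0, 0):
  seg 1: left by d7 = -88/3 → (88/3, 0)
  seg 2: down by d9 = 12 → (88/3, -12)
  seg 3: left by d7 = -88/3 → (176/3, -12)
  seg 4: left by d2 = 2 → (170/3, -12)
  seg 5: up by d6 = 30 → (170/3, 18)
  seg 6: up by d9 = 12 → (170/3, 30)
  seg 7: right by d9 = 12 → (206/3, 30)
  seg 8: down by d8 = 25 → (206/3, 5)

d5 = 15
d6 = 30
d7 = -88/3
d8 = 25
d9 = 12
endpoint = (206/3, 5)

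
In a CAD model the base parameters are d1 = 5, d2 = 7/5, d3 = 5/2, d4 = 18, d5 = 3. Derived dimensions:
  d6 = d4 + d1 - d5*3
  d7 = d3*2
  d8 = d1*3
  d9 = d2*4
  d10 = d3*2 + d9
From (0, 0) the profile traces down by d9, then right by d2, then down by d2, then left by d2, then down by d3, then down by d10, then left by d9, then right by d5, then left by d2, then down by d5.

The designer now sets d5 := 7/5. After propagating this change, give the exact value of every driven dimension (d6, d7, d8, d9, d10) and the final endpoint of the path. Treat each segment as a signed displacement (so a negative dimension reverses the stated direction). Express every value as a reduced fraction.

Apply edit: d5 := 7/5
  d6 = d4 + d1 - d5*3 = 94/5
  d7 = d3*2 = 5
  d8 = d1*3 = 15
  d9 = d2*4 = 28/5
  d10 = d3*2 + d9 = 53/5
Walk from origin (0, 0):
  seg 1: down by d9 = 28/5 → (0, -28/5)
  seg 2: right by d2 = 7/5 → (7/5, -28/5)
  seg 3: down by d2 = 7/5 → (7/5, -7)
  seg 4: left by d2 = 7/5 → (0, -7)
  seg 5: down by d3 = 5/2 → (0, -19/2)
  seg 6: down by d10 = 53/5 → (0, -201/10)
  seg 7: left by d9 = 28/5 → (-28/5, -201/10)
  seg 8: right by d5 = 7/5 → (-21/5, -201/10)
  seg 9: left by d2 = 7/5 → (-28/5, -201/10)
  seg 10: down by d5 = 7/5 → (-28/5, -43/2)

d6 = 94/5
d7 = 5
d8 = 15
d9 = 28/5
d10 = 53/5
endpoint = (-28/5, -43/2)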